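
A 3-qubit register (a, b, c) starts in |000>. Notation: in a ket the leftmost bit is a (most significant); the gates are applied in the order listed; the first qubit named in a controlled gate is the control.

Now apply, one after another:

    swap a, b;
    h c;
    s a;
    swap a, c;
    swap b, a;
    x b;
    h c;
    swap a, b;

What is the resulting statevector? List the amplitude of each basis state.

After the circuit, the state carries amplitude 1/2 on |000>, 1/2 on |001>, 0 on |010>, 0 on |011>, 1/2 on |100>, 1/2 on |101>, 0 on |110>, 0 on |111>.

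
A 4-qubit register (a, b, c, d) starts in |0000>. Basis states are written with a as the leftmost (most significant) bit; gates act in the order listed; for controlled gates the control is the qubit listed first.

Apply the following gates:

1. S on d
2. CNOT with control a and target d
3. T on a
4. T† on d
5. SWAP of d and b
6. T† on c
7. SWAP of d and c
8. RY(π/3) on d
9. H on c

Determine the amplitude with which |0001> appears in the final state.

The amplitude on |0001> is sqrt(2)/4.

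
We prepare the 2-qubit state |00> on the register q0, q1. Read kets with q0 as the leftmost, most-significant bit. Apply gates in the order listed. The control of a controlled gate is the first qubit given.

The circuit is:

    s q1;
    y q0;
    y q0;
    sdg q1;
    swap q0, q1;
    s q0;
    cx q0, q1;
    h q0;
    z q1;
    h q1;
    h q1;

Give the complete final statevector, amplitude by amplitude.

The resulting statevector has amplitude sqrt(2)/2 on |00>, 0 on |01>, sqrt(2)/2 on |10>, 0 on |11>. Key observation: gates 1-4 undo each other exactly, leaving only the rest of the circuit to track.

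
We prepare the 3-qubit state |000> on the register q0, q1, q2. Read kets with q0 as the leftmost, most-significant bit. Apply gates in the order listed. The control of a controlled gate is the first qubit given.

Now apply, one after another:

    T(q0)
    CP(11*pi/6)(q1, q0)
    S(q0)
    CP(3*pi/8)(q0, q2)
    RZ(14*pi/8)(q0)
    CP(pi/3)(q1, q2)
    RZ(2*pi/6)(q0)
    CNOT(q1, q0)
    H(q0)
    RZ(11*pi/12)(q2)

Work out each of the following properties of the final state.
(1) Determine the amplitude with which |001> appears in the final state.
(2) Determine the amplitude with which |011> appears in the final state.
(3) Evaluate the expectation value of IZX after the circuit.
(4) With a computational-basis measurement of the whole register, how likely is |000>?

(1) |001> carries amplitude 0 in the final state.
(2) |011> carries amplitude 0 in the final state.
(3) In the final state, IZX has expectation 0.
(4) The probability of measuring |000> is 1/2.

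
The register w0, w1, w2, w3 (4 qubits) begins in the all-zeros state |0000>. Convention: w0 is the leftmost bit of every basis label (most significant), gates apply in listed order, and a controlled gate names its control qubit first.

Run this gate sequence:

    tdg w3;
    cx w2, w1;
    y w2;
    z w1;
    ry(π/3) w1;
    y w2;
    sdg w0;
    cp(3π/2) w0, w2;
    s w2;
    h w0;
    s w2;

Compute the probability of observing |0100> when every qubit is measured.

A full measurement returns |0100> with probability 1/8.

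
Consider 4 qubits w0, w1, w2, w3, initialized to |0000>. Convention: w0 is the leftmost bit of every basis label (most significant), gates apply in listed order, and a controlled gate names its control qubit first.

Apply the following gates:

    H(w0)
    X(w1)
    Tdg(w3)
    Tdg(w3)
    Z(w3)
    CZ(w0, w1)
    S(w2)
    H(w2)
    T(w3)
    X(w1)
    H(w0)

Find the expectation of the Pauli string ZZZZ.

In the final state, ZZZZ has expectation 0.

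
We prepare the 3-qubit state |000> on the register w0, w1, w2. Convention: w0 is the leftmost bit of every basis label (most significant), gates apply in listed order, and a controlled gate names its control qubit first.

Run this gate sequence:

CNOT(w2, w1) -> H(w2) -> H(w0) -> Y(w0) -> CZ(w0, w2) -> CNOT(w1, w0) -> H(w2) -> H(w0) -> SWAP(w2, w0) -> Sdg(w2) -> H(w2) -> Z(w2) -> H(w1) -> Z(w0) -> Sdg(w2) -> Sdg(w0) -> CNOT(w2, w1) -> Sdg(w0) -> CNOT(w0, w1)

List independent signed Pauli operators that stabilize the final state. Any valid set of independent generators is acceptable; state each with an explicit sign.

One valid set of independent stabilizer generators is -YIZ, +IXI, -ZIX (any independent generating set of the same group is equally correct).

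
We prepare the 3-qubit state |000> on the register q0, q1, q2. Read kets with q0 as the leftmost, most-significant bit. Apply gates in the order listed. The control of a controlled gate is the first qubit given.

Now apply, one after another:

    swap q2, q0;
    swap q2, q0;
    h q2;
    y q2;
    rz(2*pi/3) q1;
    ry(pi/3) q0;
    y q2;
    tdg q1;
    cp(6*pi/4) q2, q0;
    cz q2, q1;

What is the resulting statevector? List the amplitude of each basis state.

The final amplitudes are -sqrt(6)*exp(2*I*pi/3)/4 on |000>, -sqrt(6)*exp(2*I*pi/3)/4 on |001>, 0 on |010>, 0 on |011>, -sqrt(2)*exp(2*I*pi/3)/4 on |100>, -sqrt(2)*exp(I*pi/6)/4 on |101>, 0 on |110>, 0 on |111>.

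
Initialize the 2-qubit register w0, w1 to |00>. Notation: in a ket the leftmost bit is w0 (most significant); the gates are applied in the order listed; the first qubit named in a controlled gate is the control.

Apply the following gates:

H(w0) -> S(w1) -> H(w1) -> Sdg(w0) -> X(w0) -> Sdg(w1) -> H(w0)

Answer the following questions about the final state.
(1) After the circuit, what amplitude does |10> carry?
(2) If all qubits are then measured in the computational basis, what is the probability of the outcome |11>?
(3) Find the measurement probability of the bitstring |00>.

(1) The final state's coefficient on |10> equals sqrt(2)*(-1 - I)/4.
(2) The probability of measuring |11> is 1/4.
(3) The probability of measuring |00> is 1/4.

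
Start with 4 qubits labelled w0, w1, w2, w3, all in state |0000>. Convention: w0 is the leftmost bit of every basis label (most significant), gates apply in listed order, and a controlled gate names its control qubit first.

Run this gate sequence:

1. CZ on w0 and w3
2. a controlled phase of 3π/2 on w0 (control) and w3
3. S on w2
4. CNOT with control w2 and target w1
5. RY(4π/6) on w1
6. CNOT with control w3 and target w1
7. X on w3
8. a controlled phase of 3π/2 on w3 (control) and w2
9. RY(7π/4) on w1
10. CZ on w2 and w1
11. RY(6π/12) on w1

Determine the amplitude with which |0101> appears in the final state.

|0101> carries amplitude -sqrt(6*sqrt(2) + 12)/8 - sqrt(2*sqrt(2) + 4)/8 - sqrt(12 - 6*sqrt(2))/8 + sqrt(4 - 2*sqrt(2))/8 in the final state.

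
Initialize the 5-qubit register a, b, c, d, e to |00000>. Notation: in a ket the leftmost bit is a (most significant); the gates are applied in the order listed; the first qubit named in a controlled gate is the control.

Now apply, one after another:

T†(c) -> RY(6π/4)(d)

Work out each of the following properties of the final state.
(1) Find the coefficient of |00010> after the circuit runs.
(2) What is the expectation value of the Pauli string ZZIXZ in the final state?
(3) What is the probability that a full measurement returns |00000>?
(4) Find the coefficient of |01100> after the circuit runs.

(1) The amplitude on |00010> is sqrt(2)/2.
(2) The expectation value of ZZIXZ is -1.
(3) A full measurement returns |00000> with probability 1/2.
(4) |01100> carries amplitude 0 in the final state.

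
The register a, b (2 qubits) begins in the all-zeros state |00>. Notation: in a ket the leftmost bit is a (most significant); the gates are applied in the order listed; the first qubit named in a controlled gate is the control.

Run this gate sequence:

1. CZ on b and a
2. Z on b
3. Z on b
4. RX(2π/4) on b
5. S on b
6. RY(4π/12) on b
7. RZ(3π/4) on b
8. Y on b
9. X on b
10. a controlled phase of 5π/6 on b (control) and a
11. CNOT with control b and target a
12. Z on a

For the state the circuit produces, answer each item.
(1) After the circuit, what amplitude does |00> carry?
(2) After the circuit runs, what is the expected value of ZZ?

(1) The amplitude on |00> is (-sqrt(2) + sqrt(6))*exp(I*pi/8)/4.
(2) The observable ZZ averages to 1.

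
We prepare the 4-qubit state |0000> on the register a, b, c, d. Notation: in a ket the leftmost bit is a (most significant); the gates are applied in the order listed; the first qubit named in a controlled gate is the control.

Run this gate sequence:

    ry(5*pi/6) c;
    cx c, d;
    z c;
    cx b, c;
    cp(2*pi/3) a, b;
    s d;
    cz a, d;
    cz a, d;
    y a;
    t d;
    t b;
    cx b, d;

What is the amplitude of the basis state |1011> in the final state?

|1011> carries amplitude (sqrt(2) + sqrt(6))*exp(I*pi/4)/4 in the final state. Key observation: the block from step 7 through step 8 cancels to the identity and can be dropped.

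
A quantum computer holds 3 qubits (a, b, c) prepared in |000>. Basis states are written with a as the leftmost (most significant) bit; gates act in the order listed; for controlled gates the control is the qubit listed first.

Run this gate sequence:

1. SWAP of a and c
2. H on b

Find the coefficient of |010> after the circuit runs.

|010> carries amplitude sqrt(2)/2 in the final state.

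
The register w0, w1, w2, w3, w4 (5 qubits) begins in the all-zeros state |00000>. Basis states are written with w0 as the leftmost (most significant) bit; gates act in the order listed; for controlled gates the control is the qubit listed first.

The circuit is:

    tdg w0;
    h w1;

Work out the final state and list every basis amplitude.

The resulting statevector has amplitude sqrt(2)/2 on |00000>, sqrt(2)/2 on |01000>, and 0 on every other basis state.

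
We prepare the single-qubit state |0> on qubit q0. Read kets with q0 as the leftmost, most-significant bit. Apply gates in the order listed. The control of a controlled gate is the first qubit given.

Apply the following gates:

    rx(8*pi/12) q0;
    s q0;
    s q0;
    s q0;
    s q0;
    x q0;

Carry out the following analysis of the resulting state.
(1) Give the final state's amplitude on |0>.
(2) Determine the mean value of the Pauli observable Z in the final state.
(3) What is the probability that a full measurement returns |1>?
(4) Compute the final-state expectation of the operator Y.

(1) The amplitude on |0> is -sqrt(3)*I/2. Key observation: gates 2-5 undo each other exactly, leaving only the rest of the circuit to track.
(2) The observable Z averages to 1/2.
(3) The probability of measuring |1> is 1/4.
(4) The observable Y averages to sqrt(3)/2.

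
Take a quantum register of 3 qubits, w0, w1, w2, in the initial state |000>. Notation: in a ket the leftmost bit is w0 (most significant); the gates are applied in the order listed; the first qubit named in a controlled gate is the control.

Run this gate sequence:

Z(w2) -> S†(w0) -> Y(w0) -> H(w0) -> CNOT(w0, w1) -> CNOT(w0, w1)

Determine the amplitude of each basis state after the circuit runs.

After the circuit, the state carries amplitude sqrt(2)*I/2 on |000>, -sqrt(2)*I/2 on |100>, and 0 on every other basis state. Key observation: steps 5-6 multiply out to the identity, so the circuit reduces to the remaining gates.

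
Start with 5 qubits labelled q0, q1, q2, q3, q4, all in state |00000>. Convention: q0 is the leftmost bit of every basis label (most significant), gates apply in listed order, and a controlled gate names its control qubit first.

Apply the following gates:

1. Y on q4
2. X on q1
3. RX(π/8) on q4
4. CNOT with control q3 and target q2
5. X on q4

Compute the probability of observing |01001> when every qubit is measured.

The probability of measuring |01001> is sin(pi/16)**2.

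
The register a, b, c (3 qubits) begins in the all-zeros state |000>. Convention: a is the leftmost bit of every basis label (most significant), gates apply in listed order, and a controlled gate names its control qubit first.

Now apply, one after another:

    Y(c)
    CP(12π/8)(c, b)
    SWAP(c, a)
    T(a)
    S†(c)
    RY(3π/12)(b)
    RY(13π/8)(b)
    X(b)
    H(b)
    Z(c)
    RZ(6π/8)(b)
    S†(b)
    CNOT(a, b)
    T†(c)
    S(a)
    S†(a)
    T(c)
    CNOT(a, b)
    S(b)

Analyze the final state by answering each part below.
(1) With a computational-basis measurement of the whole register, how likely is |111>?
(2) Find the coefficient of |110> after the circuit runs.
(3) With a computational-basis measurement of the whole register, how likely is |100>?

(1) Outcome |111> occurs with probability 0.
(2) |110> carries amplitude sqrt(2)*I*sqrt(sqrt(2)/4 + 1/2)*exp(5*I*pi/8)*cos(3*pi/16)/2 + sqrt(2)*I*sqrt(sqrt(2)/4 + 1/2)*exp(5*I*pi/8)*sin(3*pi/16)/2 + sqrt(2)*I*sqrt(1/2 - sqrt(2)/4)*exp(5*I*pi/8)*sin(3*pi/16)/2 - sqrt(2)*I*sqrt(1/2 - sqrt(2)/4)*exp(5*I*pi/8)*cos(3*pi/16)/2 in the final state.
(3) The probability of measuring |100> is -sqrt(2)*sin(3*pi/16)*cos(3*pi/16)/2 - sqrt(1/2 - sqrt(2)/4)*sqrt(sqrt(2)/4 + 1/2)*sin(3*pi/16)**2 + sin(3*pi/16)**2/2 + sqrt(1/2 - sqrt(2)/4)*sqrt(sqrt(2)/4 + 1/2)*cos(3*pi/16)**2 + cos(3*pi/16)**2/2.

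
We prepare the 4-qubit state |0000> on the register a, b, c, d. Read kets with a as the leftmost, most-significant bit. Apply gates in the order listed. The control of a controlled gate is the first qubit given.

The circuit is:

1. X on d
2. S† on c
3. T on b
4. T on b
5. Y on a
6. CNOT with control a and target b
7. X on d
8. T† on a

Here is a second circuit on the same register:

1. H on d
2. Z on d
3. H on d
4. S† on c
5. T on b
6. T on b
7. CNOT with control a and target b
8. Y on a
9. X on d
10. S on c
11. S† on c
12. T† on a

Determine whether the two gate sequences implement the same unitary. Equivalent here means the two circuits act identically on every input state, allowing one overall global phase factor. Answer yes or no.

No — the two circuits implement different unitaries, even allowing a global phase.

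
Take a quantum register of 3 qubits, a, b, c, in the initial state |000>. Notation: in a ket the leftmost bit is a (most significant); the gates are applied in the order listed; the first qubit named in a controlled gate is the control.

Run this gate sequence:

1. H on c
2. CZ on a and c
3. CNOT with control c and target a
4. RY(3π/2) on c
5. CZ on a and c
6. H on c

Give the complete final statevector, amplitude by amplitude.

After the circuit, the state carries amplitude -sqrt(2)/2 on |001>, -sqrt(2)/2 on |101>, and 0 on every other basis state.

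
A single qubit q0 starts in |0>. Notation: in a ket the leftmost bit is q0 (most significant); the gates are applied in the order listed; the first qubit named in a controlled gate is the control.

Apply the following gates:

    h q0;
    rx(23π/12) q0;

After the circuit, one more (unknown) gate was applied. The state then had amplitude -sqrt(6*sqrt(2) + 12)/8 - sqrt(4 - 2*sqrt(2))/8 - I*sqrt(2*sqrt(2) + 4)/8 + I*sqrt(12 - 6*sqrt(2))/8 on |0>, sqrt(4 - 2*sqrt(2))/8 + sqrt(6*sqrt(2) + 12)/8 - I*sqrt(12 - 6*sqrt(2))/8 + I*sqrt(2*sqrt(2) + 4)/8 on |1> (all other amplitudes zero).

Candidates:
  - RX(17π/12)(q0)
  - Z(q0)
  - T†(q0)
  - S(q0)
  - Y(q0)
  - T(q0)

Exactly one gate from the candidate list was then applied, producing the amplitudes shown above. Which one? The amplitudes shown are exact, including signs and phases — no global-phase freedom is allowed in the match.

The unique candidate consistent with the amplitudes is Z(q0).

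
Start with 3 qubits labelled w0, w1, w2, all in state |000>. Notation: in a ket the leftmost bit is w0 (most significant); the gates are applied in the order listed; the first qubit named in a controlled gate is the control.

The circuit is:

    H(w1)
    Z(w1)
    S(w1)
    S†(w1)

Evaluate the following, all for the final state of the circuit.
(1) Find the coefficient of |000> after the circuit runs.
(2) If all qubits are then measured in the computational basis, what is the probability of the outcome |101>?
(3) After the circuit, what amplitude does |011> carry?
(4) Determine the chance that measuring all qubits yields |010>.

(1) The final state's coefficient on |000> equals sqrt(2)/2. Key observation: gates 3-4 undo each other exactly, leaving only the rest of the circuit to track.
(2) A full measurement returns |101> with probability 0.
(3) The final state's coefficient on |011> equals 0.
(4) A full measurement returns |010> with probability 1/2.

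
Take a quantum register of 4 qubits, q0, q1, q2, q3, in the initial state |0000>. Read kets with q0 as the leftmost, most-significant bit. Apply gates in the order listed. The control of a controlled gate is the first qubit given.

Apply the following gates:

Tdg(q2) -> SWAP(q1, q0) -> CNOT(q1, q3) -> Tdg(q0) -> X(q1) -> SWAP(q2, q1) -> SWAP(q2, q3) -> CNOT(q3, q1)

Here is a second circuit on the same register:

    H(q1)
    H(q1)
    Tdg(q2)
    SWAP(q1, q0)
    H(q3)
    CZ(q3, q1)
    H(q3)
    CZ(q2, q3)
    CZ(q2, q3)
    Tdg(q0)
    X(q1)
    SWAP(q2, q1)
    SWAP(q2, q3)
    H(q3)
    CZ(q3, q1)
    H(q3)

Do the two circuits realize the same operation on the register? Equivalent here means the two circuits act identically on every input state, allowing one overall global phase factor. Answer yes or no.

No, they are not equivalent — no single phase factor reconciles the two unitaries.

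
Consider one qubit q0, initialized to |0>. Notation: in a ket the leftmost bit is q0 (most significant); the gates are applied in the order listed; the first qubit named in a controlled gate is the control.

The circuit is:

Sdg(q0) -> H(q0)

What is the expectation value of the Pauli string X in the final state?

In the final state, X has expectation 1.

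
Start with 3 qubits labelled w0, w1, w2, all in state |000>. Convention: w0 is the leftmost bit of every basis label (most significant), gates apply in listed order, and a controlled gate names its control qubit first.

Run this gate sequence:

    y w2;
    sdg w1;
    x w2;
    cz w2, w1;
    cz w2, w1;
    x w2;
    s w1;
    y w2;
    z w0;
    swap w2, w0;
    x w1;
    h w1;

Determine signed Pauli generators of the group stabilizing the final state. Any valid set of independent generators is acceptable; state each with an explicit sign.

One valid set of independent stabilizer generators is -IXI, +ZII, +IIZ (any independent generating set of the same group is equally correct). Key observation: gates 1-8 undo each other exactly, leaving only the rest of the circuit to track.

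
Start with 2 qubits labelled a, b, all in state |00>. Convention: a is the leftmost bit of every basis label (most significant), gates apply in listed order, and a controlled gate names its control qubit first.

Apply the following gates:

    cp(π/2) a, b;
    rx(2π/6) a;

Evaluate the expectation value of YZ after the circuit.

The expectation value of YZ is -sqrt(3)/2.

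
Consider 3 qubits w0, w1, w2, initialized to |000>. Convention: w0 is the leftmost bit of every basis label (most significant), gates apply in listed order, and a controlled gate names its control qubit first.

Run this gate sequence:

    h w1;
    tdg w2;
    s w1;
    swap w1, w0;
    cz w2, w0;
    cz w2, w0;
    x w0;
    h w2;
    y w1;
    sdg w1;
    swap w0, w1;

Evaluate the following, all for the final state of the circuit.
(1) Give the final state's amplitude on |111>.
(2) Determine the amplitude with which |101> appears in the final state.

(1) The amplitude on |111> is 1/2. Key observation: gates 5-6 undo each other exactly, leaving only the rest of the circuit to track.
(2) |101> carries amplitude I/2 in the final state.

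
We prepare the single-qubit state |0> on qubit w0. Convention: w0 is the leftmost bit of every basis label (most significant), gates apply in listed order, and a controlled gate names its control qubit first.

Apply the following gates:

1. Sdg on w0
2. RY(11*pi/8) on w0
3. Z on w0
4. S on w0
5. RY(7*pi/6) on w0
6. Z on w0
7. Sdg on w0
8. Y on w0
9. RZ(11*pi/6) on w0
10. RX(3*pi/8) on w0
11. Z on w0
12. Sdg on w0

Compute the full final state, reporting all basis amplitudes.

The final amplitudes are sqrt(6)*I*exp(-11*I*pi/12)*sin(5*pi/16)*cos(3*pi/16)/4 + sqrt(6)*I*exp(11*I*pi/12)*sin(3*pi/16)*sin(5*pi/16)/4 + sqrt(2)*I*exp(11*I*pi/12)*sin(3*pi/16)*sin(5*pi/16)/4 - sqrt(2)*exp(11*I*pi/12)*sin(3*pi/16)*cos(5*pi/16)/4 - sqrt(2)*exp(-11*I*pi/12)*cos(3*pi/16)*cos(5*pi/16)/4 + sqrt(6)*exp(11*I*pi/12)*sin(3*pi/16)*cos(5*pi/16)/4 - sqrt(6)*exp(-11*I*pi/12)*cos(3*pi/16)*cos(5*pi/16)/4 - sqrt(2)*I*exp(-11*I*pi/12)*sin(5*pi/16)*cos(3*pi/16)/4 on |0>, sqrt(6)*I*exp(-11*I*pi/12)*sin(3*pi/16)*sin(5*pi/16)/4 - sqrt(6)*exp(11*I*pi/12)*cos(3*pi/16)*cos(5*pi/16)/4 - sqrt(2)*exp(-11*I*pi/12)*sin(3*pi/16)*cos(5*pi/16)/4 + sqrt(2)*exp(11*I*pi/12)*cos(3*pi/16)*cos(5*pi/16)/4 - sqrt(6)*exp(-11*I*pi/12)*sin(3*pi/16)*cos(5*pi/16)/4 - sqrt(2)*I*exp(-11*I*pi/12)*sin(3*pi/16)*sin(5*pi/16)/4 - sqrt(2)*I*exp(11*I*pi/12)*sin(5*pi/16)*cos(3*pi/16)/4 - sqrt(6)*I*exp(11*I*pi/12)*sin(5*pi/16)*cos(3*pi/16)/4 on |1>.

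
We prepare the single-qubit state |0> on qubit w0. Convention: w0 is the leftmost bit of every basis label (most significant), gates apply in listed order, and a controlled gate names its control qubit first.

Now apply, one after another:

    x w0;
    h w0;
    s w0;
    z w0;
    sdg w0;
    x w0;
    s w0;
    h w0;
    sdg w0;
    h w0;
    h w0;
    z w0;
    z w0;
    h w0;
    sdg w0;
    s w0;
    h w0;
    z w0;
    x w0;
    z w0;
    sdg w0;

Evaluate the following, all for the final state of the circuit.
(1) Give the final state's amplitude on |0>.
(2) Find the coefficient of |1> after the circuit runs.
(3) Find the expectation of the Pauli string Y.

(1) The amplitude on |0> is 1/2 + I/2.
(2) The amplitude on |1> is -1/2 + I/2.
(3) The observable Y averages to 1.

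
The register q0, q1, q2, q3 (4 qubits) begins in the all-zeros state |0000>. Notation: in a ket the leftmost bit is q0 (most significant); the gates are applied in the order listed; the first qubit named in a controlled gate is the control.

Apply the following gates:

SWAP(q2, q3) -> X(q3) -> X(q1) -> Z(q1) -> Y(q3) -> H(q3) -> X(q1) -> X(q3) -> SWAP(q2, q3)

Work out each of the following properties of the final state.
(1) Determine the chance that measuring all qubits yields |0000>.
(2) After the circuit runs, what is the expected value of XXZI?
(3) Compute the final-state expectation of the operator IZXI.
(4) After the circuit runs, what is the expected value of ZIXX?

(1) Outcome |0000> occurs with probability 1/2.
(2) The observable XXZI averages to 0.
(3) The expectation value of IZXI is 1.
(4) The expectation value of ZIXX is 0.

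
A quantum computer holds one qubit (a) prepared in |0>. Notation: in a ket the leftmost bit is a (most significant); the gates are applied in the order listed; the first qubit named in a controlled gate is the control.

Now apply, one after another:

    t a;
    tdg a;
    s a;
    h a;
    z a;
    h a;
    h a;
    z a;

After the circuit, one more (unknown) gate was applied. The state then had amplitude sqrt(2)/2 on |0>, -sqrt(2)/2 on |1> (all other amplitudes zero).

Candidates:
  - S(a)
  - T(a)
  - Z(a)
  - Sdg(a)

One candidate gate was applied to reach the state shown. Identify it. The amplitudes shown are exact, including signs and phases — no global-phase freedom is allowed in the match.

It was Z(a) that produced the state shown. Key observation: steps 5-8 multiply out to the identity, so the circuit reduces to the remaining gates.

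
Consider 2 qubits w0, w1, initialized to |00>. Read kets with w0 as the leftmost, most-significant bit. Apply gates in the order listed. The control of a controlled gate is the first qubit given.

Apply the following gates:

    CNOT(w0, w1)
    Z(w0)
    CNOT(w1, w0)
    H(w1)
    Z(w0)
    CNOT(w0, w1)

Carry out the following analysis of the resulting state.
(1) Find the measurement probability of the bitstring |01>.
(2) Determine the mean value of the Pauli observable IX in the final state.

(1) A full measurement returns |01> with probability 1/2.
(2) The observable IX averages to 1.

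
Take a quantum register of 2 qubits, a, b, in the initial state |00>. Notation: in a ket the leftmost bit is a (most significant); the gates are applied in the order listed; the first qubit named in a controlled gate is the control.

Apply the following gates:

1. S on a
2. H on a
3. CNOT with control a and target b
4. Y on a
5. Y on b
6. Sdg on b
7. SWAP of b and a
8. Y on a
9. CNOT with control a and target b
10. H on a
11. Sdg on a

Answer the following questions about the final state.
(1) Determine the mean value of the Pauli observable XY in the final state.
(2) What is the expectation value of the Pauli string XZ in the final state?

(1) The expectation value of XY is 0.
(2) The expectation value of XZ is -1.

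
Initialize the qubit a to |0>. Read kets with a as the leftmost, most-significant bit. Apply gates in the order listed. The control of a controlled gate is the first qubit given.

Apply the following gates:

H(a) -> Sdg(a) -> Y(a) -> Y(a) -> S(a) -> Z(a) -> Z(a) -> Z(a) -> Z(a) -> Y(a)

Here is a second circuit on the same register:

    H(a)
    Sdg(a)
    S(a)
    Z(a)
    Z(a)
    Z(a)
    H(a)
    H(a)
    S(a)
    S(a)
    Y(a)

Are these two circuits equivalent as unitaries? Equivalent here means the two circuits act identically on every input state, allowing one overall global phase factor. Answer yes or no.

Yes — the two circuits implement the same unitary up to a global phase.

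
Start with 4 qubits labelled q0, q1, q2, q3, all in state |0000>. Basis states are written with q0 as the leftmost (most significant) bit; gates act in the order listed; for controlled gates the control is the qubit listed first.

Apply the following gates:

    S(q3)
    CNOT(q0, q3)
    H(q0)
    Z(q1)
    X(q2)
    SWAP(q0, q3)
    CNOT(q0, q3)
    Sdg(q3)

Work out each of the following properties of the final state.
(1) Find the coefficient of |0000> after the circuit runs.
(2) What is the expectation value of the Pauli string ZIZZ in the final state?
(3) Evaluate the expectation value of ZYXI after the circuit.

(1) The final state's coefficient on |0000> equals 0.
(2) The expectation value of ZIZZ is 0.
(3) The expectation value of ZYXI is 0.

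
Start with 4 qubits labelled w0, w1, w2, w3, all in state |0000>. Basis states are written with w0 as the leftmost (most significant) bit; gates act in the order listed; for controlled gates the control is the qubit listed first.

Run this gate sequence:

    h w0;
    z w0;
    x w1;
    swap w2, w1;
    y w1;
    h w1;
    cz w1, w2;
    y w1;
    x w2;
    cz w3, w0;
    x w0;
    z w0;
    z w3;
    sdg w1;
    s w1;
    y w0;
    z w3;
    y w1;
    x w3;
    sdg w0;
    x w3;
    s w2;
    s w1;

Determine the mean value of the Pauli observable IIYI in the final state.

In the final state, IIYI has expectation 0.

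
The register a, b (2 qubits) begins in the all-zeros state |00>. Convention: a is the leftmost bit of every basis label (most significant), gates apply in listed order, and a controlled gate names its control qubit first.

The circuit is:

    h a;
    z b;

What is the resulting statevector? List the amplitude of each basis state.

The resulting statevector has amplitude sqrt(2)/2 on |00>, 0 on |01>, sqrt(2)/2 on |10>, 0 on |11>.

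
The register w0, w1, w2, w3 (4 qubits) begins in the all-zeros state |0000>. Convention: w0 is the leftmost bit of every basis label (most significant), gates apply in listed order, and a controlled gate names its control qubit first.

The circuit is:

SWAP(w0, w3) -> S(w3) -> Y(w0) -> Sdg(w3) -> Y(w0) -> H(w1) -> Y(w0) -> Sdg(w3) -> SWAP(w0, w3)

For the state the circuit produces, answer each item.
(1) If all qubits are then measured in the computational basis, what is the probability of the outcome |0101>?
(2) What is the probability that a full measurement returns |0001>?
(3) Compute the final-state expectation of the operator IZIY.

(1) Outcome |0101> occurs with probability 1/2.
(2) Outcome |0001> occurs with probability 1/2.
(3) The observable IZIY averages to 0.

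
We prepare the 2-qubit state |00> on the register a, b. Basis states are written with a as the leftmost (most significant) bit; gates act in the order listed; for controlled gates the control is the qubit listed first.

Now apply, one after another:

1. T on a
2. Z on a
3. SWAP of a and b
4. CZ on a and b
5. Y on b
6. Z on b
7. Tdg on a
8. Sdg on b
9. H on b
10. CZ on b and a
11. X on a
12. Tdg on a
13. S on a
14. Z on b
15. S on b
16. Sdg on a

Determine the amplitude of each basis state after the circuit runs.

The resulting statevector has amplitude 0 on |00>, 0 on |01>, sqrt(2)*exp(3*I*pi/4)/2 on |10>, -sqrt(2)*exp(I*pi/4)/2 on |11>.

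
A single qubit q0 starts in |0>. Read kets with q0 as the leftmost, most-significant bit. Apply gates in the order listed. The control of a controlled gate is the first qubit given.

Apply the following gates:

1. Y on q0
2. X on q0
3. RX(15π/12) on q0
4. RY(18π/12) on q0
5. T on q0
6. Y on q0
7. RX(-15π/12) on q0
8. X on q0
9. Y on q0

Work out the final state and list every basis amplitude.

After the circuit, the state carries amplitude -1/4 - sqrt(2)*I/4 - sqrt(2)*exp(3*I*pi/4)/4 - I/4 - exp(I*pi/4)/4 + exp(3*I*pi/4)/4 on |0>, -1/4 - sqrt(2)*exp(3*I*pi/4)/4 - I/4 - exp(3*I*pi/4)/4 + exp(I*pi/4)/4 + sqrt(2)*I/4 on |1>.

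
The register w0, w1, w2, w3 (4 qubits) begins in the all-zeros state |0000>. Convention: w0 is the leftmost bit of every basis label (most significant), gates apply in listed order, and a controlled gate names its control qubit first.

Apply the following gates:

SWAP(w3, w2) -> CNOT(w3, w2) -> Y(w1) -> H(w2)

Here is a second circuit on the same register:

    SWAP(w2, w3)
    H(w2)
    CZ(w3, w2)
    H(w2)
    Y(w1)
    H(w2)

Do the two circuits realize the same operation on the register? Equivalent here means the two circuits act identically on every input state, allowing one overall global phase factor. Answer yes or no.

Yes, they are equivalent — the unitaries differ by at most a global phase.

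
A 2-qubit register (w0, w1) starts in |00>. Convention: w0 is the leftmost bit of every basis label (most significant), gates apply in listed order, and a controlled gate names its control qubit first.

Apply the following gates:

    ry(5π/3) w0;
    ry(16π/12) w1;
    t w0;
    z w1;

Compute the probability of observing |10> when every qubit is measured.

Outcome |10> occurs with probability 1/16.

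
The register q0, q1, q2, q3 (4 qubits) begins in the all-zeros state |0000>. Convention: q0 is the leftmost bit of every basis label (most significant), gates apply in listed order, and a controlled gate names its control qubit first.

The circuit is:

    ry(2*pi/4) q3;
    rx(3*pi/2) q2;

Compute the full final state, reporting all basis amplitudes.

The final amplitudes are -1/2 on |0000>, -1/2 on |0001>, -I/2 on |0010>, -I/2 on |0011>, and 0 on every other basis state.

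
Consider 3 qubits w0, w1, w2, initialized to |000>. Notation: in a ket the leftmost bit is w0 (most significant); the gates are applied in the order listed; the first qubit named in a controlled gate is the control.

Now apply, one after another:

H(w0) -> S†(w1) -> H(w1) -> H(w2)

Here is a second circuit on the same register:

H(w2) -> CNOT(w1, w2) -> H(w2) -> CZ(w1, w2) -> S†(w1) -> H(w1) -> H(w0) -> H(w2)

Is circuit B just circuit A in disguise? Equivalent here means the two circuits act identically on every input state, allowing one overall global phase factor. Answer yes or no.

Yes: on every input state the two circuits agree up to one overall phase factor.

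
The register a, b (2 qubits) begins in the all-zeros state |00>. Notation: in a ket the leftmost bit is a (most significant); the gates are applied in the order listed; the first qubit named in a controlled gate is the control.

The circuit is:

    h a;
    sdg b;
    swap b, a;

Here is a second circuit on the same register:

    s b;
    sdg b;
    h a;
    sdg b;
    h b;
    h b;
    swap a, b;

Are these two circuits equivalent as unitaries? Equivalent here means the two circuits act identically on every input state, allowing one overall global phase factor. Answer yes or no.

Yes — the two circuits implement the same unitary up to a global phase.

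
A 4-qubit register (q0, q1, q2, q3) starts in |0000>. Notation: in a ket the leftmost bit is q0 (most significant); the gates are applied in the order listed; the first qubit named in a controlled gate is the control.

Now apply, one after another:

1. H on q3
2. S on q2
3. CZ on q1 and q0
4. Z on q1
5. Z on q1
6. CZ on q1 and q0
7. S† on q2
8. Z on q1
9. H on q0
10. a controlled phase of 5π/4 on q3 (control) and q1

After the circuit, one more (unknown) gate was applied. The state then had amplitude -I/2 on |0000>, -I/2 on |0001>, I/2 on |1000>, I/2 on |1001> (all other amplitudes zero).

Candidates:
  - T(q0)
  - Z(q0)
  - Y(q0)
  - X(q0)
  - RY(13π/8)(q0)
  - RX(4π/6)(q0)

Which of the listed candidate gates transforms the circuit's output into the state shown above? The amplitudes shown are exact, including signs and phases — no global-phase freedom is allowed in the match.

The unique candidate consistent with the amplitudes is Y(q0). Key observation: steps 2-7 multiply out to the identity, so the circuit reduces to the remaining gates.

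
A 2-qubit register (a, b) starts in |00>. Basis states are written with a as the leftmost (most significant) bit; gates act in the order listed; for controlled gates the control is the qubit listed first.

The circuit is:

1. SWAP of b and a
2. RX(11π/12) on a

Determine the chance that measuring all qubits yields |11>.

The probability of measuring |11> is 0.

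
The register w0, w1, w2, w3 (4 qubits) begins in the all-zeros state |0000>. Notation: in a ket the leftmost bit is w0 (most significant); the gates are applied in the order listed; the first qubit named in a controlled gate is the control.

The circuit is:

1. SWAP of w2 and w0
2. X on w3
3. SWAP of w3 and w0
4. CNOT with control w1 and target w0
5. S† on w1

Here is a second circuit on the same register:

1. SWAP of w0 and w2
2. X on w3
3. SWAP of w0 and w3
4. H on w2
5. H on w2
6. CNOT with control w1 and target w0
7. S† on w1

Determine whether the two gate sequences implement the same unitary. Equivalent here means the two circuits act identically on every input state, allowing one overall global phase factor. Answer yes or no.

Yes, they are equivalent — the unitaries differ by at most a global phase.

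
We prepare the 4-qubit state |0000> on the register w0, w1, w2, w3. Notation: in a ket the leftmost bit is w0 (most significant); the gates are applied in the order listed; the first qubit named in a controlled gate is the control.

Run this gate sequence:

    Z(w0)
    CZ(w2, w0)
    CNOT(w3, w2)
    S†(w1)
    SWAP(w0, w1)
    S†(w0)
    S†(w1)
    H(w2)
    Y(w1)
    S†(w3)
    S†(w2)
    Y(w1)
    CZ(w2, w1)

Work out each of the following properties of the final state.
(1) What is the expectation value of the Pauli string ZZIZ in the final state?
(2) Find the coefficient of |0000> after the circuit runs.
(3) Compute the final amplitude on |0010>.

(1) In the final state, ZZIZ has expectation 1.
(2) |0000> carries amplitude sqrt(2)/2 in the final state.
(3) The final state's coefficient on |0010> equals -sqrt(2)*I/2.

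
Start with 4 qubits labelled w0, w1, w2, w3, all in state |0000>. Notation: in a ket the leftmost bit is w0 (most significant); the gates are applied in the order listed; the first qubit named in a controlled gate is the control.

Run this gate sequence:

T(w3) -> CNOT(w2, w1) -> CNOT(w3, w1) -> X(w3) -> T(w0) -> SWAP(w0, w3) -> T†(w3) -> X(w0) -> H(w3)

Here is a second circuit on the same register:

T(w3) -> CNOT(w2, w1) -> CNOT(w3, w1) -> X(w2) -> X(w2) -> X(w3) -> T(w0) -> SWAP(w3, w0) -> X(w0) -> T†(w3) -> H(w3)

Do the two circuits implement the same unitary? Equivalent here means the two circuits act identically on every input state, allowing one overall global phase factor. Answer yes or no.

Yes, they are equivalent — the unitaries differ by at most a global phase.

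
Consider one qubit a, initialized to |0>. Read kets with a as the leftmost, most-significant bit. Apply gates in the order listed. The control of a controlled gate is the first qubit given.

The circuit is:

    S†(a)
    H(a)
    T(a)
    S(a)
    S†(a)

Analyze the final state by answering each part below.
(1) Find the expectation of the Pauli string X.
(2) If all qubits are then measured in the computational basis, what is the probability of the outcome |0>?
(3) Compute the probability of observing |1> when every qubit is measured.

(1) The expectation value of X is sqrt(2)/2. Key observation: steps 4-5 multiply out to the identity, so the circuit reduces to the remaining gates.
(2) A full measurement returns |0> with probability 1/2.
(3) A full measurement returns |1> with probability 1/2.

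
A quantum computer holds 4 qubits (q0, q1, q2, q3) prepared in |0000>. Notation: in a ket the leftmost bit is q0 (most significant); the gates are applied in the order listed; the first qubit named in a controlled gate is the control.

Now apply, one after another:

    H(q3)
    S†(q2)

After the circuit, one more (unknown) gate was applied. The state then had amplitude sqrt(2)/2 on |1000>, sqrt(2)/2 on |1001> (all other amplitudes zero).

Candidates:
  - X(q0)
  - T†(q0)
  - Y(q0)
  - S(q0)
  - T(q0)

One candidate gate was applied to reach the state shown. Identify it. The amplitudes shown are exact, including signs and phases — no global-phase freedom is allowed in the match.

It was X(q0) that produced the state shown.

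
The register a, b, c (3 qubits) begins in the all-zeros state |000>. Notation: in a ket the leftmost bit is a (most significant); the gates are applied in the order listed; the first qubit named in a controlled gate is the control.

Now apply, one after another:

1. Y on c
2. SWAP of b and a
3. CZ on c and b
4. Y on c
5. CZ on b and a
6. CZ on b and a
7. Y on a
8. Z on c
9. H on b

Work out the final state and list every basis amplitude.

The resulting statevector has amplitude sqrt(2)*I/2 on |100>, sqrt(2)*I/2 on |110>, and 0 on every other basis state.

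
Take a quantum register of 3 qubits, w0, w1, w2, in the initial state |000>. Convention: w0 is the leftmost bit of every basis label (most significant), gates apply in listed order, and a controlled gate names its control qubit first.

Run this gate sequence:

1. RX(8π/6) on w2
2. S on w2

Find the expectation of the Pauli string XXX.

The observable XXX averages to 0.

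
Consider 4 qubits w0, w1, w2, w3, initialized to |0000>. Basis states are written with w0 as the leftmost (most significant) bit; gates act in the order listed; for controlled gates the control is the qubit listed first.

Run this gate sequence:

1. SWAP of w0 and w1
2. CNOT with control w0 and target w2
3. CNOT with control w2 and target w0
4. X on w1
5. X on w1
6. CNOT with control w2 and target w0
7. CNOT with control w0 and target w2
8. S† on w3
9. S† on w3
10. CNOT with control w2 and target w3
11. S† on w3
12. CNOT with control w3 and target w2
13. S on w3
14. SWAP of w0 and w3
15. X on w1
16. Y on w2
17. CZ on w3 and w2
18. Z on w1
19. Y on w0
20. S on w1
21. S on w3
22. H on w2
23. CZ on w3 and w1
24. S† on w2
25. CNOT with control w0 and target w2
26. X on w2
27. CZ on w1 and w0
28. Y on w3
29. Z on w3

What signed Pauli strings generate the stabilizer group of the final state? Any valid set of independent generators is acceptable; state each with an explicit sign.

The final state is stabilized by the group generated by +IIYI, -ZIII, -IZII, -IIIZ; other independent generating sets are equally valid. Key observation: gates 2-7 undo each other exactly, leaving only the rest of the circuit to track.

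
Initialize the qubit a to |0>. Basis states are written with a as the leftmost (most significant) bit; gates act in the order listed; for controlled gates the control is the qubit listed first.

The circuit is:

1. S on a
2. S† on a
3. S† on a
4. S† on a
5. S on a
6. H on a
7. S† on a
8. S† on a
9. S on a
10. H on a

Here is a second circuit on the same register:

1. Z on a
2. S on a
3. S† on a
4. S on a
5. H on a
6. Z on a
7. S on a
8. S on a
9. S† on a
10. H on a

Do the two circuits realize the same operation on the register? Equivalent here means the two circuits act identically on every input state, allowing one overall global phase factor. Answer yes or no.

Yes: on every input state the two circuits agree up to one overall phase factor.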